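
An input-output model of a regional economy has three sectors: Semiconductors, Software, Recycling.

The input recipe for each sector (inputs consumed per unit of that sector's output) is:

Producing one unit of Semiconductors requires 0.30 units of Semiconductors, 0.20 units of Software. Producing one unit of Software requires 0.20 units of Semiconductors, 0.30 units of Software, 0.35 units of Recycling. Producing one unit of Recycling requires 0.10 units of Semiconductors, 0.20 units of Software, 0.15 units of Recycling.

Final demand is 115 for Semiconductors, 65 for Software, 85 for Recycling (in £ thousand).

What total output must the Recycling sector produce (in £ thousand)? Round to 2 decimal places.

I − A =
  [   0.70    -0.20    -0.10]
  [  -0.20     0.70    -0.20]
  [   0.00    -0.35     0.85]
Cofactors of I−A, C_ij = (−1)^(i+j)·(minor ij) (rows/columns in the sector order above):
  C_11 = (0.70)(0.85) − (-0.20)(-0.35) = 0.5250
  C_12 = −[(-0.20)(0.85) − (-0.20)(0.00)] = 0.1700
  C_13 = (-0.20)(-0.35) − (0.70)(0.00) = 0.0700
  C_21 = −[(-0.20)(0.85) − (-0.10)(-0.35)] = 0.2050
  C_22 = (0.70)(0.85) − (-0.10)(0.00) = 0.5950
  C_23 = −[(0.70)(-0.35) − (-0.20)(0.00)] = 0.2450
  C_31 = (-0.20)(-0.20) − (-0.10)(0.70) = 0.1100
  C_32 = −[(0.70)(-0.20) − (-0.10)(-0.20)] = 0.1600
  C_33 = (0.70)(0.70) − (-0.20)(-0.20) = 0.4500
det(I−A) = Σ_j (I−A)_1j·C_1j = (0.70)(0.5250) + (-0.20)(0.1700) + (-0.10)(0.0700) = 0.3265
adj(I−A) = Cᵀ =
  [ 0.5250   0.2050   0.1100]
  [ 0.1700   0.5950   0.1600]
  [ 0.0700   0.2450   0.4500]
(I − A)⁻¹ = adj(I−A) / det(I−A) ≈
  [   1.6080     0.6279     0.3369]
  [   0.5207     1.8224     0.4900]
  [   0.2144     0.7504     1.3783]
x = (I − A)⁻¹ d = adj(I−A)·d / det(I−A), with det(I−A) = 0.3265:
  x_1 = (0.5250·115 + 0.2050·65 + 0.1100·85) / 0.3265 = 83.05 / 0.3265 ≈ 254.36
  x_2 = (0.1700·115 + 0.5950·65 + 0.1600·85) / 0.3265 = 71.825 / 0.3265 ≈ 219.98
  x_3 = (0.0700·115 + 0.2450·65 + 0.4500·85) / 0.3265 = 62.225 / 0.3265 ≈ 190.58

x_3 = 190.58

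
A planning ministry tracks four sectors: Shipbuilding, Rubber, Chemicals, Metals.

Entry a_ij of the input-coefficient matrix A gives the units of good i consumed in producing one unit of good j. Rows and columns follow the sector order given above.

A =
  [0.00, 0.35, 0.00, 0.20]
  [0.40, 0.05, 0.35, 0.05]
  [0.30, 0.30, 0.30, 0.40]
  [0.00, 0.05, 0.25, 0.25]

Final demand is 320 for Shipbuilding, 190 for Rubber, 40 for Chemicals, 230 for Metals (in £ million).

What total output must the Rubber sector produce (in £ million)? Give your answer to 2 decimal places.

x_R = 1142.16

I − A =
  [   1.00    -0.35     0.00    -0.20]
  [  -0.40     0.95    -0.35    -0.05]
  [  -0.30    -0.30     0.70    -0.40]
  [   0.00    -0.05    -0.25     0.75]
Compute the cofactors C_ij = (−1)^(i+j)·(3×3 minor ij) of I−A; the adjugate is their transpose:
adj(I−A) = Cᵀ =
  [ 0.31250   0.17075   0.14725   0.17325]
  [ 0.25250   0.41000   0.29500   0.25200]
  [ 0.31100   0.32675   0.60100   0.42525]
  [ 0.12050   0.13625   0.22000   0.42525]
det(I−A) = Σ_j (I−A)_1j·C_1j = (1.00)(0.31250) + (-0.35)(0.25250) + (0.00)(0.31100) + (-0.20)(0.12050) = 0.200025
(I − A)⁻¹ = adj(I−A) / det(I−A) ≈
  [   1.5623     0.8536     0.7362     0.8661]
  [   1.2623     2.0497     1.4748     1.2598]
  [   1.5548     1.6335     3.0046     2.1260]
  [   0.6024     0.6812     1.0999     2.1260]
x = (I − A)⁻¹ d = adj(I−A)·d / det(I−A), with det(I−A) = 0.200025:
  x_S = (0.31250·320 + 0.17075·190 + 0.14725·40 + 0.17325·230) / 0.200025 = 178.18 / 0.200025 ≈ 890.79
  x_R = (0.25250·320 + 0.41000·190 + 0.29500·40 + 0.25200·230) / 0.200025 = 228.46 / 0.200025 ≈ 1142.16
  x_C = (0.31100·320 + 0.32675·190 + 0.60100·40 + 0.42525·230) / 0.200025 = 283.45 / 0.200025 ≈ 1417.07
  x_M = (0.12050·320 + 0.13625·190 + 0.22000·40 + 0.42525·230) / 0.200025 = 171.055 / 0.200025 ≈ 855.17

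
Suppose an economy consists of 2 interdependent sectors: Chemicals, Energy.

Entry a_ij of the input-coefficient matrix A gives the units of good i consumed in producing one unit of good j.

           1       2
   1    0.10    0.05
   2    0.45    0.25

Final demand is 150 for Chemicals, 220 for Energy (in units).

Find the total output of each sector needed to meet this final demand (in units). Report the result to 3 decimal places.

I − A =
  [   0.90    -0.05]
  [  -0.45     0.75]
det(I−A) = (0.90)(0.75) − (-0.05)(-0.45) = 0.6525
adj(I−A) = [[0.75, 0.05], [0.45, 0.90]]
(I − A)⁻¹ = adj(I−A) / det(I−A) ≈
  [   1.1494     0.0766]
  [   0.6897     1.3793]
x = (I − A)⁻¹ d = adj(I−A)·d / det(I−A), with det(I−A) = 0.6525:
  x_1 = (0.75·150 + 0.05·220) / 0.6525 = 123.50 / 0.6525 ≈ 189.272
  x_2 = (0.45·150 + 0.90·220) / 0.6525 = 265.50 / 0.6525 ≈ 406.897

x_1 = 189.272, x_2 = 406.897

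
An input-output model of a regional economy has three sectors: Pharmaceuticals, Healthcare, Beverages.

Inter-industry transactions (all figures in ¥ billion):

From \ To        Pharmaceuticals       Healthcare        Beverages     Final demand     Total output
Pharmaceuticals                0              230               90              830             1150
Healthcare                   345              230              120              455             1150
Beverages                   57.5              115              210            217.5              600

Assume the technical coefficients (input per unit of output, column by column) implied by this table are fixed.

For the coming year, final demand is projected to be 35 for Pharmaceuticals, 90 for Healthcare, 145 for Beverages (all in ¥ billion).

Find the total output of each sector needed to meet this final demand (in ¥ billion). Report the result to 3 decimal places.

Technical coefficients a_ij = z_ij / X_j:
  a_PP = 0/1150 = 0.00, a_HP = 345/1150 = 0.30, a_BP = 57.5/1150 = 0.05
  a_PH = 230/1150 = 0.20, a_HH = 230/1150 = 0.20, a_BH = 115/1150 = 0.10
  a_PB = 90/600 = 0.15, a_HB = 120/600 = 0.20, a_BB = 210/600 = 0.35
I − A =
  [   1.00    -0.20    -0.15]
  [  -0.30     0.80    -0.20]
  [  -0.05    -0.10     0.65]
Cofactors of I−A, C_ij = (−1)^(i+j)·(minor ij) (rows/columns in the sector order above):
  C_11 = (0.80)(0.65) − (-0.20)(-0.10) = 0.5000
  C_12 = −[(-0.30)(0.65) − (-0.20)(-0.05)] = 0.2050
  C_13 = (-0.30)(-0.10) − (0.80)(-0.05) = 0.0700
  C_21 = −[(-0.20)(0.65) − (-0.15)(-0.10)] = 0.1450
  C_22 = (1.00)(0.65) − (-0.15)(-0.05) = 0.6425
  C_23 = −[(1.00)(-0.10) − (-0.20)(-0.05)] = 0.1100
  C_31 = (-0.20)(-0.20) − (-0.15)(0.80) = 0.1600
  C_32 = −[(1.00)(-0.20) − (-0.15)(-0.30)] = 0.2450
  C_33 = (1.00)(0.80) − (-0.20)(-0.30) = 0.7400
det(I−A) = Σ_j (I−A)_1j·C_1j = (1.00)(0.5000) + (-0.20)(0.2050) + (-0.15)(0.0700) = 0.4485
adj(I−A) = Cᵀ =
  [ 0.5000   0.1450   0.1600]
  [ 0.2050   0.6425   0.2450]
  [ 0.0700   0.1100   0.7400]
(I − A)⁻¹ = adj(I−A) / det(I−A) ≈
  [   1.1148     0.3233     0.3567]
  [   0.4571     1.4326     0.5463]
  [   0.1561     0.2453     1.6499]
x = (I − A)⁻¹ d = adj(I−A)·d / det(I−A), with det(I−A) = 0.4485:
  x_P = (0.5000·35 + 0.1450·90 + 0.1600·145) / 0.4485 = 53.75 / 0.4485 ≈ 119.844
  x_H = (0.2050·35 + 0.6425·90 + 0.2450·145) / 0.4485 = 100.525 / 0.4485 ≈ 224.136
  x_B = (0.0700·35 + 0.1100·90 + 0.7400·145) / 0.4485 = 119.65 / 0.4485 ≈ 266.778

x_P = 119.844, x_H = 224.136, x_B = 266.778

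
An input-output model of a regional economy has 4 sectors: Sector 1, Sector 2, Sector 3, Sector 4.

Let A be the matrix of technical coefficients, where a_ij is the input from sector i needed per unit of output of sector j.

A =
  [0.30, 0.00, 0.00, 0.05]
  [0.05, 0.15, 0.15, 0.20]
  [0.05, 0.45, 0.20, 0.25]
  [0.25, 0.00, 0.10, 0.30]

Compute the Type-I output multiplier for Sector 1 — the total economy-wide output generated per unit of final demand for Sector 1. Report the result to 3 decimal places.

I − A =
  [   0.70     0.00     0.00    -0.05]
  [  -0.05     0.85    -0.15    -0.20]
  [  -0.05    -0.45     0.80    -0.25]
  [  -0.25     0.00    -0.10     0.70]
Compute the cofactors C_ij = (−1)^(i+j)·(3×3 minor ij) of I−A; the adjugate is their transpose:
adj(I−A) = Cᵀ =
  [ 0.398500   0.002250   0.004250   0.030625]
  [ 0.082375   0.364250   0.085875   0.140625]
  [ 0.121125   0.214875   0.405875   0.215000]
  [ 0.159625   0.031500   0.059500   0.428750]
det(I−A) = Σ_j (I−A)_1j·C_1j = (0.70)(0.398500) + (0.00)(0.082375) + (0.00)(0.121125) + (-0.05)(0.159625) = 0.27096875
(I − A)⁻¹ = adj(I−A) / det(I−A) ≈
  [   1.4706     0.0083     0.0157     0.1130]
  [   0.3040     1.3443     0.3169     0.5190]
  [   0.4470     0.7930     1.4979     0.7934]
  [   0.5891     0.1162     0.2196     1.5823]
The output multiplier for sector j is the column-j sum of the Leontief inverse (I − A)⁻¹ = adj(I−A) / det(I−A).
Column 1 of adj(I−A): (0.398500, 0.082375, 0.121125, 0.159625); det(I−A) = 0.27096875.
m_1 = (0.398500 + 0.082375 + 0.121125 + 0.159625) / 0.27096875 = 0.761625 / 0.27096875 ≈ 2.811.

m_1 = 2.811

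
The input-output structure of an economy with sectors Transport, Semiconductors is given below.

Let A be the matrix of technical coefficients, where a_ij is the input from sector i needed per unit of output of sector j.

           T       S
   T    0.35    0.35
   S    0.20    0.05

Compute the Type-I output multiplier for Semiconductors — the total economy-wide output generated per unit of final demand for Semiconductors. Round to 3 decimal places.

m_S = 1.826

I − A =
  [   0.65    -0.35]
  [  -0.20     0.95]
det(I−A) = (0.65)(0.95) − (-0.35)(-0.20) = 0.5475
adj(I−A) = [[0.95, 0.35], [0.20, 0.65]]
(I − A)⁻¹ = adj(I−A) / det(I−A) ≈
  [   1.7352     0.6393]
  [   0.3653     1.1872]
The output multiplier for sector j is the column-j sum of the Leontief inverse (I − A)⁻¹ = adj(I−A) / det(I−A).
Column S of adj(I−A): (0.35, 0.65); det(I−A) = 0.5475.
m_S = (0.35 + 0.65) / 0.5475 = 1.00 / 0.5475 ≈ 1.826.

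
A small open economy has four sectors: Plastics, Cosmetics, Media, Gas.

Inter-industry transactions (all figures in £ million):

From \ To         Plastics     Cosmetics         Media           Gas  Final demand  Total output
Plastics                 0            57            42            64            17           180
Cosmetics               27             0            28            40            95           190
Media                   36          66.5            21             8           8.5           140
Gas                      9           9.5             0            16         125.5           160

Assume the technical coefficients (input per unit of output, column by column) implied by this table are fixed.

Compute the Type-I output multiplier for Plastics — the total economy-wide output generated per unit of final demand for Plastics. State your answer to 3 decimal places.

m_1 = 2.044

Technical coefficients a_ij = z_ij / X_j:
  a_11 = 0/180 = 0.00, a_21 = 27/180 = 0.15, a_31 = 36/180 = 0.20, a_41 = 9/180 = 0.05
  a_12 = 57/190 = 0.30, a_22 = 0/190 = 0.00, a_32 = 66.5/190 = 0.35, a_42 = 9.5/190 = 0.05
  a_13 = 42/140 = 0.30, a_23 = 28/140 = 0.20, a_33 = 21/140 = 0.15, a_43 = 0/140 = 0.00
  a_14 = 64/160 = 0.40, a_24 = 40/160 = 0.25, a_34 = 8/160 = 0.05, a_44 = 16/160 = 0.10
I − A =
  [   1.00    -0.30    -0.30    -0.40]
  [  -0.15     1.00    -0.20    -0.25]
  [  -0.20    -0.35     0.85    -0.05]
  [  -0.05    -0.05     0.00     0.90]
Compute the cofactors C_ij = (−1)^(i+j)·(3×3 minor ij) of I−A; the adjugate is their transpose:
adj(I−A) = Cᵀ =
  [ 0.690875   0.341750   0.324250   0.420000]
  [ 0.161875   0.693250   0.220250   0.276750]
  [ 0.232000   0.369250   0.820250   0.251250]
  [ 0.047375   0.057500   0.030250   0.654000]
det(I−A) = Σ_j (I−A)_1j·C_1j = (1.00)(0.690875) + (-0.30)(0.161875) + (-0.30)(0.232000) + (-0.40)(0.047375) = 0.5537625
(I − A)⁻¹ = adj(I−A) / det(I−A) ≈
  [   1.2476     0.6171     0.5855     0.7584]
  [   0.2923     1.2519     0.3977     0.4998]
  [   0.4190     0.6668     1.4812     0.4537]
  [   0.0856     0.1038     0.0546     1.1810]
The output multiplier for sector j is the column-j sum of the Leontief inverse (I − A)⁻¹ = adj(I−A) / det(I−A).
Column 1 of adj(I−A): (0.690875, 0.161875, 0.232000, 0.047375); det(I−A) = 0.5537625.
m_1 = (0.690875 + 0.161875 + 0.232000 + 0.047375) / 0.5537625 = 1.132125 / 0.5537625 ≈ 2.044.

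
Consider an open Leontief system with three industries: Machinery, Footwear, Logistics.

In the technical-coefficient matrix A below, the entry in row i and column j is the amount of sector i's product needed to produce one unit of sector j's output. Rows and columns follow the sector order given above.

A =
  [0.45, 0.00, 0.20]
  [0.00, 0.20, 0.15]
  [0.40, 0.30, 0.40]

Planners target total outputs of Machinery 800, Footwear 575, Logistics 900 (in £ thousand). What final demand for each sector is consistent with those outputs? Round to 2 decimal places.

I − A =
  [   0.55     0.00    -0.20]
  [   0.00     0.80    -0.15]
  [  -0.40    -0.30     0.60]
d = (I − A) x:
  d_1 = (+0.55)·800 + (+0.00)·575 + (-0.20)·900 = 260.00
  d_2 = (+0.00)·800 + (+0.80)·575 + (-0.15)·900 = 325.00
  d_3 = (-0.40)·800 + (-0.30)·575 + (+0.60)·900 = 47.50

d_1 = 260.00, d_2 = 325.00, d_3 = 47.50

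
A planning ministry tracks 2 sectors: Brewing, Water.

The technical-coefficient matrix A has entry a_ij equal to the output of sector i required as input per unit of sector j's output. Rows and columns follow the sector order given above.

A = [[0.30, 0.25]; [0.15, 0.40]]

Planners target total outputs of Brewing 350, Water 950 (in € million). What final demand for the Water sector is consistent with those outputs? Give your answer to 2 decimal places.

d_W = 517.50

I − A =
  [   0.70    -0.25]
  [  -0.15     0.60]
d = (I − A) x:
  d_B = (+0.70)·350 + (-0.25)·950 = 7.50
  d_W = (-0.15)·350 + (+0.60)·950 = 517.50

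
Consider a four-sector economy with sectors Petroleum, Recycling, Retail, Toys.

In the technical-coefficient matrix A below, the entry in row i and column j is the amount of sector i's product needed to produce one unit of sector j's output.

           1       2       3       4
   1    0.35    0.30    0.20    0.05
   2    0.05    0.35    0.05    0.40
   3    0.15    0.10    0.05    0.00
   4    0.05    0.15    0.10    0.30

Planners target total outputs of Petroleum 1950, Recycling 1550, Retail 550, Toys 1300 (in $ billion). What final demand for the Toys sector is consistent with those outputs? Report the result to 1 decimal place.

d_4 = 525.0

I − A =
  [   0.65    -0.30    -0.20    -0.05]
  [  -0.05     0.65    -0.05    -0.40]
  [  -0.15    -0.10     0.95     0.00]
  [  -0.05    -0.15    -0.10     0.70]
d = (I − A) x:
  d_1 = (+0.65)·1950 + (-0.30)·1550 + (-0.20)·550 + (-0.05)·1300 = 627.5
  d_2 = (-0.05)·1950 + (+0.65)·1550 + (-0.05)·550 + (-0.40)·1300 = 362.5
  d_3 = (-0.15)·1950 + (-0.10)·1550 + (+0.95)·550 + (+0.00)·1300 = 75.0
  d_4 = (-0.05)·1950 + (-0.15)·1550 + (-0.10)·550 + (+0.70)·1300 = 525.0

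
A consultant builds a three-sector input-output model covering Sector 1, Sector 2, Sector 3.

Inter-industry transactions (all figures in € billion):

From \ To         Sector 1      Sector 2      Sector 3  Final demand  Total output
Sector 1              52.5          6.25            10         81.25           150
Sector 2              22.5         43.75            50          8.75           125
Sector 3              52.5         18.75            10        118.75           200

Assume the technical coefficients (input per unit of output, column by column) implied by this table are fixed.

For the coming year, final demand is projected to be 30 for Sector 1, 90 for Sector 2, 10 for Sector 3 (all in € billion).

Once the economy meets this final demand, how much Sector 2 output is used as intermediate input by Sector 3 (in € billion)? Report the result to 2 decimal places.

Technical coefficients a_ij = z_ij / X_j:
  a_11 = 52.5/150 = 0.35, a_21 = 22.5/150 = 0.15, a_31 = 52.5/150 = 0.35
  a_12 = 6.25/125 = 0.05, a_22 = 43.75/125 = 0.35, a_32 = 18.75/125 = 0.15
  a_13 = 10/200 = 0.05, a_23 = 50/200 = 0.25, a_33 = 10/200 = 0.05
I − A =
  [   0.65    -0.05    -0.05]
  [  -0.15     0.65    -0.25]
  [  -0.35    -0.15     0.95]
Cofactors of I−A, C_ij = (−1)^(i+j)·(minor ij) (rows/columns in the sector order above):
  C_11 = (0.65)(0.95) − (-0.25)(-0.15) = 0.5800
  C_12 = −[(-0.15)(0.95) − (-0.25)(-0.35)] = 0.2300
  C_13 = (-0.15)(-0.15) − (0.65)(-0.35) = 0.2500
  C_21 = −[(-0.05)(0.95) − (-0.05)(-0.15)] = 0.0550
  C_22 = (0.65)(0.95) − (-0.05)(-0.35) = 0.6000
  C_23 = −[(0.65)(-0.15) − (-0.05)(-0.35)] = 0.1150
  C_31 = (-0.05)(-0.25) − (-0.05)(0.65) = 0.0450
  C_32 = −[(0.65)(-0.25) − (-0.05)(-0.15)] = 0.1700
  C_33 = (0.65)(0.65) − (-0.05)(-0.15) = 0.4150
det(I−A) = Σ_j (I−A)_1j·C_1j = (0.65)(0.5800) + (-0.05)(0.2300) + (-0.05)(0.2500) = 0.3530
adj(I−A) = Cᵀ =
  [ 0.5800   0.0550   0.0450]
  [ 0.2300   0.6000   0.1700]
  [ 0.2500   0.1150   0.4150]
(I − A)⁻¹ = adj(I−A) / det(I−A) ≈
  [   1.6431     0.1558     0.1275]
  [   0.6516     1.6997     0.4816]
  [   0.7082     0.3258     1.1756]
First solve x = (I − A)⁻¹ d = adj(I−A)·d / det(I−A); in particular x_3 = (0.2500·30 + 0.1150·90 + 0.4150·10) / 0.3530 = 22.00 / 0.3530 ≈ 62.3229.
Intermediate flow from 2 to 3: z_23 = a_23 · x_3 = 0.25 × 22.00 / 0.3530 = 5.50 / 0.3530 ≈ 15.58.

z_23 = 15.58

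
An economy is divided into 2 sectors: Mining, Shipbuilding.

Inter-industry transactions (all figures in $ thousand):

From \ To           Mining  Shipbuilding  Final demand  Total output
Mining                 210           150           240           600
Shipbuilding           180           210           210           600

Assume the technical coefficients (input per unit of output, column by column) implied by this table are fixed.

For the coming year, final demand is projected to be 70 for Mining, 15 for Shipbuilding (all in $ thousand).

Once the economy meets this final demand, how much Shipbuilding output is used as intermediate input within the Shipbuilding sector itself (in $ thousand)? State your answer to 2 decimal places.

Technical coefficients a_ij = z_ij / X_j:
  a_MM = 210/600 = 0.35, a_SM = 180/600 = 0.30
  a_MS = 150/600 = 0.25, a_SS = 210/600 = 0.35
I − A =
  [   0.65    -0.25]
  [  -0.30     0.65]
det(I−A) = (0.65)(0.65) − (-0.25)(-0.30) = 0.3475
adj(I−A) = [[0.65, 0.25], [0.30, 0.65]]
(I − A)⁻¹ = adj(I−A) / det(I−A) ≈
  [   1.8705     0.7194]
  [   0.8633     1.8705]
First solve x = (I − A)⁻¹ d = adj(I−A)·d / det(I−A); in particular x_S = (0.30·70 + 0.65·15) / 0.3475 = 30.75 / 0.3475 ≈ 88.4892.
Intermediate flow from S to S: z_SS = a_SS · x_S = 0.35 × 30.75 / 0.3475 = 10.7625 / 0.3475 ≈ 30.97.

z_SS = 30.97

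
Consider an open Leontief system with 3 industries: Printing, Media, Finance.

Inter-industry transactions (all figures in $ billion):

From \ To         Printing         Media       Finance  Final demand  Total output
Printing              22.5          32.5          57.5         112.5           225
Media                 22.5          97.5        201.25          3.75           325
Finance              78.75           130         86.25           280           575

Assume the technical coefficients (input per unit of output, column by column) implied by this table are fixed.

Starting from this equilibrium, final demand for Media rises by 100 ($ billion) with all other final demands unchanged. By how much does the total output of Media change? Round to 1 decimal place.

Δx_2 = 202.6

Technical coefficients a_ij = z_ij / X_j:
  a_11 = 22.5/225 = 0.10, a_21 = 22.5/225 = 0.10, a_31 = 78.75/225 = 0.35
  a_12 = 32.5/325 = 0.10, a_22 = 97.5/325 = 0.30, a_32 = 130/325 = 0.40
  a_13 = 57.5/575 = 0.10, a_23 = 201.25/575 = 0.35, a_33 = 86.25/575 = 0.15
I − A =
  [   0.90    -0.10    -0.10]
  [  -0.10     0.70    -0.35]
  [  -0.35    -0.40     0.85]
Cofactors of I−A, C_ij = (−1)^(i+j)·(minor ij) (rows/columns in the sector order above):
  C_11 = (0.70)(0.85) − (-0.35)(-0.40) = 0.4550
  C_12 = −[(-0.10)(0.85) − (-0.35)(-0.35)] = 0.2075
  C_13 = (-0.10)(-0.40) − (0.70)(-0.35) = 0.2850
  C_21 = −[(-0.10)(0.85) − (-0.10)(-0.40)] = 0.1250
  C_22 = (0.90)(0.85) − (-0.10)(-0.35) = 0.7300
  C_23 = −[(0.90)(-0.40) − (-0.10)(-0.35)] = 0.3950
  C_31 = (-0.10)(-0.35) − (-0.10)(0.70) = 0.1050
  C_32 = −[(0.90)(-0.35) − (-0.10)(-0.10)] = 0.3250
  C_33 = (0.90)(0.70) − (-0.10)(-0.10) = 0.6200
det(I−A) = Σ_j (I−A)_1j·C_1j = (0.90)(0.4550) + (-0.10)(0.2075) + (-0.10)(0.2850) = 0.36025
adj(I−A) = Cᵀ =
  [ 0.4550   0.1250   0.1050]
  [ 0.2075   0.7300   0.3250]
  [ 0.2850   0.3950   0.6200]
(I − A)⁻¹ = adj(I−A) / det(I−A) ≈
  [   1.2630     0.3470     0.2915]
  [   0.5760     2.0264     0.9022]
  [   0.7911     1.0965     1.7210]
Δx = (I − A)⁻¹ Δd with Δd having +100 in the Media component and 0 elsewhere.
So Δx_2 = L_22 · (+100), where L_22 = adj(I−A)_22 / det(I−A) = 0.7300 / 0.36025.
Δx_2 = 0.7300 × (+100) / 0.36025 = 73.00 / 0.36025 ≈ 202.6.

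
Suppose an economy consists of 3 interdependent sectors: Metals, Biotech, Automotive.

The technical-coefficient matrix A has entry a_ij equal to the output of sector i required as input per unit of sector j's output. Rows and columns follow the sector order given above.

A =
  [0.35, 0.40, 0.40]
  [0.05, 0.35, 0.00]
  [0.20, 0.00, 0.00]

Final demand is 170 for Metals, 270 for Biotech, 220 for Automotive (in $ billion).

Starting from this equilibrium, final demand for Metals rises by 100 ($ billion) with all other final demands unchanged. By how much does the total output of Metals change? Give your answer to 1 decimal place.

Δx_1 = 185.4

I − A =
  [   0.65    -0.40    -0.40]
  [  -0.05     0.65     0.00]
  [  -0.20     0.00     1.00]
Cofactors of I−A, C_ij = (−1)^(i+j)·(minor ij) (rows/columns in the sector order above):
  C_11 = (0.65)(1.00) − (0.00)(0.00) = 0.6500
  C_12 = −[(-0.05)(1.00) − (0.00)(-0.20)] = 0.0500
  C_13 = (-0.05)(0.00) − (0.65)(-0.20) = 0.1300
  C_21 = −[(-0.40)(1.00) − (-0.40)(0.00)] = 0.4000
  C_22 = (0.65)(1.00) − (-0.40)(-0.20) = 0.5700
  C_23 = −[(0.65)(0.00) − (-0.40)(-0.20)] = 0.0800
  C_31 = (-0.40)(0.00) − (-0.40)(0.65) = 0.2600
  C_32 = −[(0.65)(0.00) − (-0.40)(-0.05)] = 0.0200
  C_33 = (0.65)(0.65) − (-0.40)(-0.05) = 0.4025
det(I−A) = Σ_j (I−A)_1j·C_1j = (0.65)(0.6500) + (-0.40)(0.0500) + (-0.40)(0.1300) = 0.3505
adj(I−A) = Cᵀ =
  [ 0.6500   0.4000   0.2600]
  [ 0.0500   0.5700   0.0200]
  [ 0.1300   0.0800   0.4025]
(I − A)⁻¹ = adj(I−A) / det(I−A) ≈
  [   1.8545     1.1412     0.7418]
  [   0.1427     1.6262     0.0571]
  [   0.3709     0.2282     1.1484]
Δx = (I − A)⁻¹ Δd with Δd having +100 in the Metals component and 0 elsewhere.
So Δx_1 = L_11 · (+100), where L_11 = adj(I−A)_11 / det(I−A) = 0.6500 / 0.3505.
Δx_1 = 0.6500 × (+100) / 0.3505 = 65.00 / 0.3505 ≈ 185.4.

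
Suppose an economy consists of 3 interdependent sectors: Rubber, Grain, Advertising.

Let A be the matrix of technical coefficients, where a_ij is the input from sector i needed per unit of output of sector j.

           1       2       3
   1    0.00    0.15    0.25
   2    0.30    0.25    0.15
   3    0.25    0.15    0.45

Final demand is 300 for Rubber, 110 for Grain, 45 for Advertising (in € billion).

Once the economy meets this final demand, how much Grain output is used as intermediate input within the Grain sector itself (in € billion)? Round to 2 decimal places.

I − A =
  [   1.00    -0.15    -0.25]
  [  -0.30     0.75    -0.15]
  [  -0.25    -0.15     0.55]
Cofactors of I−A, C_ij = (−1)^(i+j)·(minor ij) (rows/columns in the sector order above):
  C_11 = (0.75)(0.55) − (-0.15)(-0.15) = 0.3900
  C_12 = −[(-0.30)(0.55) − (-0.15)(-0.25)] = 0.2025
  C_13 = (-0.30)(-0.15) − (0.75)(-0.25) = 0.2325
  C_21 = −[(-0.15)(0.55) − (-0.25)(-0.15)] = 0.1200
  C_22 = (1.00)(0.55) − (-0.25)(-0.25) = 0.4875
  C_23 = −[(1.00)(-0.15) − (-0.15)(-0.25)] = 0.1875
  C_31 = (-0.15)(-0.15) − (-0.25)(0.75) = 0.2100
  C_32 = −[(1.00)(-0.15) − (-0.25)(-0.30)] = 0.2250
  C_33 = (1.00)(0.75) − (-0.15)(-0.30) = 0.7050
det(I−A) = Σ_j (I−A)_1j·C_1j = (1.00)(0.3900) + (-0.15)(0.2025) + (-0.25)(0.2325) = 0.3015
adj(I−A) = Cᵀ =
  [ 0.3900   0.1200   0.2100]
  [ 0.2025   0.4875   0.2250]
  [ 0.2325   0.1875   0.7050]
(I − A)⁻¹ = adj(I−A) / det(I−A) ≈
  [   1.2935     0.3980     0.6965]
  [   0.6716     1.6169     0.7463]
  [   0.7711     0.6219     2.3383]
First solve x = (I − A)⁻¹ d = adj(I−A)·d / det(I−A); in particular x_2 = (0.2025·300 + 0.4875·110 + 0.2250·45) / 0.3015 = 124.50 / 0.3015 ≈ 412.9353.
Intermediate flow from 2 to 2: z_22 = a_22 · x_2 = 0.25 × 124.50 / 0.3015 = 31.125 / 0.3015 ≈ 103.23.

z_22 = 103.23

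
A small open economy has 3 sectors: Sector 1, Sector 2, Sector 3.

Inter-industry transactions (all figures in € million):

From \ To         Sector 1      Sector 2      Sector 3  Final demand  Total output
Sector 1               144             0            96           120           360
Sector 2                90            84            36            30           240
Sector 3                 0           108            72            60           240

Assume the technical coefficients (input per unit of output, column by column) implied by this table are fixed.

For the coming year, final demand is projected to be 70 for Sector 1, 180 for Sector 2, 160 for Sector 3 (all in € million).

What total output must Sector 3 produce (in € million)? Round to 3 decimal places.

x_3 = 634.000

Technical coefficients a_ij = z_ij / X_j:
  a_11 = 144/360 = 0.40, a_21 = 90/360 = 0.25, a_31 = 0/360 = 0.00
  a_12 = 0/240 = 0.00, a_22 = 84/240 = 0.35, a_32 = 108/240 = 0.45
  a_13 = 96/240 = 0.40, a_23 = 36/240 = 0.15, a_33 = 72/240 = 0.30
I − A =
  [   0.60     0.00    -0.40]
  [  -0.25     0.65    -0.15]
  [   0.00    -0.45     0.70]
Cofactors of I−A, C_ij = (−1)^(i+j)·(minor ij) (rows/columns in the sector order above):
  C_11 = (0.65)(0.70) − (-0.15)(-0.45) = 0.3875
  C_12 = −[(-0.25)(0.70) − (-0.15)(0.00)] = 0.1750
  C_13 = (-0.25)(-0.45) − (0.65)(0.00) = 0.1125
  C_21 = −[(0.00)(0.70) − (-0.40)(-0.45)] = 0.1800
  C_22 = (0.60)(0.70) − (-0.40)(0.00) = 0.4200
  C_23 = −[(0.60)(-0.45) − (0.00)(0.00)] = 0.2700
  C_31 = (0.00)(-0.15) − (-0.40)(0.65) = 0.2600
  C_32 = −[(0.60)(-0.15) − (-0.40)(-0.25)] = 0.1900
  C_33 = (0.60)(0.65) − (0.00)(-0.25) = 0.3900
det(I−A) = Σ_j (I−A)_1j·C_1j = (0.60)(0.3875) + (0.00)(0.1750) + (-0.40)(0.1125) = 0.1875
adj(I−A) = Cᵀ =
  [ 0.3875   0.1800   0.2600]
  [ 0.1750   0.4200   0.1900]
  [ 0.1125   0.2700   0.3900]
(I − A)⁻¹ = adj(I−A) / det(I−A) ≈
  [   2.0667     0.9600     1.3867]
  [   0.9333     2.2400     1.0133]
  [   0.6000     1.4400     2.0800]
x = (I − A)⁻¹ d = adj(I−A)·d / det(I−A), with det(I−A) = 0.1875:
  x_1 = (0.3875·70 + 0.1800·180 + 0.2600·160) / 0.1875 = 101.125 / 0.1875 ≈ 539.333
  x_2 = (0.1750·70 + 0.4200·180 + 0.1900·160) / 0.1875 = 118.25 / 0.1875 ≈ 630.667
  x_3 = (0.1125·70 + 0.2700·180 + 0.3900·160) / 0.1875 = 118.875 / 0.1875 = 634.000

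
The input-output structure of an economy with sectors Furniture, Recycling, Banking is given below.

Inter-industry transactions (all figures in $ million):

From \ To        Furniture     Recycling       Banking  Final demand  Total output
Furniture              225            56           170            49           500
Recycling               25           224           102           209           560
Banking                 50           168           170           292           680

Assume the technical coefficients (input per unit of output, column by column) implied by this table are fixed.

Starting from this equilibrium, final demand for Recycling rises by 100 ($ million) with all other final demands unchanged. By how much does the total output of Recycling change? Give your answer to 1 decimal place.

Δx_R = 195.0

Technical coefficients a_ij = z_ij / X_j:
  a_FF = 225/500 = 0.45, a_RF = 25/500 = 0.05, a_BF = 50/500 = 0.10
  a_FR = 56/560 = 0.10, a_RR = 224/560 = 0.40, a_BR = 168/560 = 0.30
  a_FB = 170/680 = 0.25, a_RB = 102/680 = 0.15, a_BB = 170/680 = 0.25
I − A =
  [   0.55    -0.10    -0.25]
  [  -0.05     0.60    -0.15]
  [  -0.10    -0.30     0.75]
Cofactors of I−A, C_ij = (−1)^(i+j)·(minor ij) (rows/columns in the sector order above):
  C_11 = (0.60)(0.75) − (-0.15)(-0.30) = 0.4050
  C_12 = −[(-0.05)(0.75) − (-0.15)(-0.10)] = 0.0525
  C_13 = (-0.05)(-0.30) − (0.60)(-0.10) = 0.0750
  C_21 = −[(-0.10)(0.75) − (-0.25)(-0.30)] = 0.1500
  C_22 = (0.55)(0.75) − (-0.25)(-0.10) = 0.3875
  C_23 = −[(0.55)(-0.30) − (-0.10)(-0.10)] = 0.1750
  C_31 = (-0.10)(-0.15) − (-0.25)(0.60) = 0.1650
  C_32 = −[(0.55)(-0.15) − (-0.25)(-0.05)] = 0.0950
  C_33 = (0.55)(0.60) − (-0.10)(-0.05) = 0.3250
det(I−A) = Σ_j (I−A)_1j·C_1j = (0.55)(0.4050) + (-0.10)(0.0525) + (-0.25)(0.0750) = 0.19875
adj(I−A) = Cᵀ =
  [ 0.4050   0.1500   0.1650]
  [ 0.0525   0.3875   0.0950]
  [ 0.0750   0.1750   0.3250]
(I − A)⁻¹ = adj(I−A) / det(I−A) ≈
  [   2.0377     0.7547     0.8302]
  [   0.2642     1.9497     0.4780]
  [   0.3774     0.8805     1.6352]
Δx = (I − A)⁻¹ Δd with Δd having +100 in the Recycling component and 0 elsewhere.
So Δx_R = L_RR · (+100), where L_RR = adj(I−A)_RR / det(I−A) = 0.3875 / 0.19875.
Δx_R = 0.3875 × (+100) / 0.19875 = 38.75 / 0.19875 ≈ 195.0.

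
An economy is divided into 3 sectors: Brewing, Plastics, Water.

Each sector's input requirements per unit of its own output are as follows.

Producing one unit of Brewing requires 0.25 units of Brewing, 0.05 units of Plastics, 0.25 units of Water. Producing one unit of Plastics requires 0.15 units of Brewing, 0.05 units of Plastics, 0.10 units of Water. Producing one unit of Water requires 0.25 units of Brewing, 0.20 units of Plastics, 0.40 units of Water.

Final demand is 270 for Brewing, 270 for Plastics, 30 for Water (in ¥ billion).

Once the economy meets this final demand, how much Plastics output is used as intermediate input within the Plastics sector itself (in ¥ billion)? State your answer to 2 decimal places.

I − A =
  [   0.75    -0.15    -0.25]
  [  -0.05     0.95    -0.20]
  [  -0.25    -0.10     0.60]
Cofactors of I−A, C_ij = (−1)^(i+j)·(minor ij) (rows/columns in the sector order above):
  C_11 = (0.95)(0.60) − (-0.20)(-0.10) = 0.5500
  C_12 = −[(-0.05)(0.60) − (-0.20)(-0.25)] = 0.0800
  C_13 = (-0.05)(-0.10) − (0.95)(-0.25) = 0.2425
  C_21 = −[(-0.15)(0.60) − (-0.25)(-0.10)] = 0.1150
  C_22 = (0.75)(0.60) − (-0.25)(-0.25) = 0.3875
  C_23 = −[(0.75)(-0.10) − (-0.15)(-0.25)] = 0.1125
  C_31 = (-0.15)(-0.20) − (-0.25)(0.95) = 0.2675
  C_32 = −[(0.75)(-0.20) − (-0.25)(-0.05)] = 0.1625
  C_33 = (0.75)(0.95) − (-0.15)(-0.05) = 0.7050
det(I−A) = Σ_j (I−A)_1j·C_1j = (0.75)(0.5500) + (-0.15)(0.0800) + (-0.25)(0.2425) = 0.339875
adj(I−A) = Cᵀ =
  [ 0.5500   0.1150   0.2675]
  [ 0.0800   0.3875   0.1625]
  [ 0.2425   0.1125   0.7050]
(I − A)⁻¹ = adj(I−A) / det(I−A) ≈
  [   1.6182     0.3384     0.7871]
  [   0.2354     1.1401     0.4781]
  [   0.7135     0.3310     2.0743]
First solve x = (I − A)⁻¹ d = adj(I−A)·d / det(I−A); in particular x_P = (0.0800·270 + 0.3875·270 + 0.1625·30) / 0.339875 = 131.10 / 0.339875 ≈ 385.7300.
Intermediate flow from P to P: z_PP = a_PP · x_P = 0.05 × 131.10 / 0.339875 = 6.555 / 0.339875 ≈ 19.29.

z_PP = 19.29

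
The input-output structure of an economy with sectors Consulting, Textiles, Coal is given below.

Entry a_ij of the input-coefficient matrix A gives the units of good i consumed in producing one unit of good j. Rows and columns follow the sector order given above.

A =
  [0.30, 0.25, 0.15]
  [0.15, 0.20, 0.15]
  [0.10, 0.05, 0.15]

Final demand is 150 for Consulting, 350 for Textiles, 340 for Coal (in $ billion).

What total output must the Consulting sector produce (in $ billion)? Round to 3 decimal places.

x_1 = 548.400

I − A =
  [   0.70    -0.25    -0.15]
  [  -0.15     0.80    -0.15]
  [  -0.10    -0.05     0.85]
Cofactors of I−A, C_ij = (−1)^(i+j)·(minor ij) (rows/columns in the sector order above):
  C_11 = (0.80)(0.85) − (-0.15)(-0.05) = 0.6725
  C_12 = −[(-0.15)(0.85) − (-0.15)(-0.10)] = 0.1425
  C_13 = (-0.15)(-0.05) − (0.80)(-0.10) = 0.0875
  C_21 = −[(-0.25)(0.85) − (-0.15)(-0.05)] = 0.2200
  C_22 = (0.70)(0.85) − (-0.15)(-0.10) = 0.5800
  C_23 = −[(0.70)(-0.05) − (-0.25)(-0.10)] = 0.0600
  C_31 = (-0.25)(-0.15) − (-0.15)(0.80) = 0.1575
  C_32 = −[(0.70)(-0.15) − (-0.15)(-0.15)] = 0.1275
  C_33 = (0.70)(0.80) − (-0.25)(-0.15) = 0.5225
det(I−A) = Σ_j (I−A)_1j·C_1j = (0.70)(0.6725) + (-0.25)(0.1425) + (-0.15)(0.0875) = 0.4220
adj(I−A) = Cᵀ =
  [ 0.6725   0.2200   0.1575]
  [ 0.1425   0.5800   0.1275]
  [ 0.0875   0.0600   0.5225]
(I − A)⁻¹ = adj(I−A) / det(I−A) ≈
  [   1.5936     0.5213     0.3732]
  [   0.3377     1.3744     0.3021]
  [   0.2073     0.1422     1.2382]
x = (I − A)⁻¹ d = adj(I−A)·d / det(I−A), with det(I−A) = 0.4220:
  x_1 = (0.6725·150 + 0.2200·350 + 0.1575·340) / 0.4220 = 231.425 / 0.4220 ≈ 548.400
  x_2 = (0.1425·150 + 0.5800·350 + 0.1275·340) / 0.4220 = 267.725 / 0.4220 ≈ 634.419
  x_3 = (0.0875·150 + 0.0600·350 + 0.5225·340) / 0.4220 = 211.775 / 0.4220 ≈ 501.836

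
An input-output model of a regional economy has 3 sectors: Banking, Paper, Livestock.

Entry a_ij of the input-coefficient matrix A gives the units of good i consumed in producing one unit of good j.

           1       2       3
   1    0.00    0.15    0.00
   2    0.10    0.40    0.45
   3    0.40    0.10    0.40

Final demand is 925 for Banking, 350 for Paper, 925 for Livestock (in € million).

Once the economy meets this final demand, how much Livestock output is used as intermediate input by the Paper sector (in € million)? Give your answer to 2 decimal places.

z_32 = 304.03

I − A =
  [   1.00    -0.15     0.00]
  [  -0.10     0.60    -0.45]
  [  -0.40    -0.10     0.60]
Cofactors of I−A, C_ij = (−1)^(i+j)·(minor ij) (rows/columns in the sector order above):
  C_11 = (0.60)(0.60) − (-0.45)(-0.10) = 0.3150
  C_12 = −[(-0.10)(0.60) − (-0.45)(-0.40)] = 0.2400
  C_13 = (-0.10)(-0.10) − (0.60)(-0.40) = 0.2500
  C_21 = −[(-0.15)(0.60) − (0.00)(-0.10)] = 0.0900
  C_22 = (1.00)(0.60) − (0.00)(-0.40) = 0.6000
  C_23 = −[(1.00)(-0.10) − (-0.15)(-0.40)] = 0.1600
  C_31 = (-0.15)(-0.45) − (0.00)(0.60) = 0.0675
  C_32 = −[(1.00)(-0.45) − (0.00)(-0.10)] = 0.4500
  C_33 = (1.00)(0.60) − (-0.15)(-0.10) = 0.5850
det(I−A) = Σ_j (I−A)_1j·C_1j = (1.00)(0.3150) + (-0.15)(0.2400) + (0.00)(0.2500) = 0.2790
adj(I−A) = Cᵀ =
  [ 0.3150   0.0900   0.0675]
  [ 0.2400   0.6000   0.4500]
  [ 0.2500   0.1600   0.5850]
(I − A)⁻¹ = adj(I−A) / det(I−A) ≈
  [   1.1290     0.3226     0.2419]
  [   0.8602     2.1505     1.6129]
  [   0.8961     0.5735     2.0968]
First solve x = (I − A)⁻¹ d = adj(I−A)·d / det(I−A); in particular x_2 = (0.2400·925 + 0.6000·350 + 0.4500·925) / 0.2790 = 848.25 / 0.2790 ≈ 3040.3226.
Intermediate flow from 3 to 2: z_32 = a_32 · x_2 = 0.10 × 848.25 / 0.2790 = 84.825 / 0.2790 ≈ 304.03.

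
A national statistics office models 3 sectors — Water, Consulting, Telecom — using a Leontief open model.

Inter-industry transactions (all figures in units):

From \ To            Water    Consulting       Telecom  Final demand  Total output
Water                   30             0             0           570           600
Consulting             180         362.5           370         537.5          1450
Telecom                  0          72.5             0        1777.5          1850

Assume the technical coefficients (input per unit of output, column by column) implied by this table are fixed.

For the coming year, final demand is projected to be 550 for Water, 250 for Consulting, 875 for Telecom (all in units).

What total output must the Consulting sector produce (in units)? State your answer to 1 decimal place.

Technical coefficients a_ij = z_ij / X_j:
  a_WW = 30/600 = 0.05, a_CW = 180/600 = 0.30, a_TW = 0/600 = 0.00
  a_WC = 0/1450 = 0.00, a_CC = 362.5/1450 = 0.25, a_TC = 72.5/1450 = 0.05
  a_WT = 0/1850 = 0.00, a_CT = 370/1850 = 0.20, a_TT = 0/1850 = 0.00
I − A =
  [   0.95     0.00     0.00]
  [  -0.30     0.75    -0.20]
  [   0.00    -0.05     1.00]
Cofactors of I−A, C_ij = (−1)^(i+j)·(minor ij) (rows/columns in the sector order above):
  C_11 = (0.75)(1.00) − (-0.20)(-0.05) = 0.7400
  C_12 = −[(-0.30)(1.00) − (-0.20)(0.00)] = 0.3000
  C_13 = (-0.30)(-0.05) − (0.75)(0.00) = 0.0150
  C_21 = −[(0.00)(1.00) − (0.00)(-0.05)] = 0.0000
  C_22 = (0.95)(1.00) − (0.00)(0.00) = 0.9500
  C_23 = −[(0.95)(-0.05) − (0.00)(0.00)] = 0.0475
  C_31 = (0.00)(-0.20) − (0.00)(0.75) = 0.0000
  C_32 = −[(0.95)(-0.20) − (0.00)(-0.30)] = 0.1900
  C_33 = (0.95)(0.75) − (0.00)(-0.30) = 0.7125
det(I−A) = Σ_j (I−A)_1j·C_1j = (0.95)(0.7400) + (0.00)(0.3000) + (0.00)(0.0150) = 0.7030
adj(I−A) = Cᵀ =
  [ 0.7400   0.0000   0.0000]
  [ 0.3000   0.9500   0.1900]
  [ 0.0150   0.0475   0.7125]
(I − A)⁻¹ = adj(I−A) / det(I−A) ≈
  [   1.0526     0.0000     0.0000]
  [   0.4267     1.3514     0.2703]
  [   0.0213     0.0676     1.0135]
x = (I − A)⁻¹ d = adj(I−A)·d / det(I−A), with det(I−A) = 0.7030:
  x_W = (0.7400·550 + 0.0000·250 + 0.0000·875) / 0.7030 = 407.00 / 0.7030 ≈ 578.9
  x_C = (0.3000·550 + 0.9500·250 + 0.1900·875) / 0.7030 = 568.75 / 0.7030 ≈ 809.0
  x_T = (0.0150·550 + 0.0475·250 + 0.7125·875) / 0.7030 = 643.5625 / 0.7030 ≈ 915.5

x_C = 809.0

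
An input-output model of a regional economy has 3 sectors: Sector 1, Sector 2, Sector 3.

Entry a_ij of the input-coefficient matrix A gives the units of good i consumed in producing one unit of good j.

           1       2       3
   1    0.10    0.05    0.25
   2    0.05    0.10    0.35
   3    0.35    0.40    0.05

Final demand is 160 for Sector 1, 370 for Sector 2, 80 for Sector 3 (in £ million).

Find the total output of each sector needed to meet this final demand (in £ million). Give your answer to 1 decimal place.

x_1 = 341.7, x_2 = 612.0, x_3 = 467.8

I − A =
  [   0.90    -0.05    -0.25]
  [  -0.05     0.90    -0.35]
  [  -0.35    -0.40     0.95]
Cofactors of I−A, C_ij = (−1)^(i+j)·(minor ij) (rows/columns in the sector order above):
  C_11 = (0.90)(0.95) − (-0.35)(-0.40) = 0.7150
  C_12 = −[(-0.05)(0.95) − (-0.35)(-0.35)] = 0.1700
  C_13 = (-0.05)(-0.40) − (0.90)(-0.35) = 0.3350
  C_21 = −[(-0.05)(0.95) − (-0.25)(-0.40)] = 0.1475
  C_22 = (0.90)(0.95) − (-0.25)(-0.35) = 0.7675
  C_23 = −[(0.90)(-0.40) − (-0.05)(-0.35)] = 0.3775
  C_31 = (-0.05)(-0.35) − (-0.25)(0.90) = 0.2425
  C_32 = −[(0.90)(-0.35) − (-0.25)(-0.05)] = 0.3275
  C_33 = (0.90)(0.90) − (-0.05)(-0.05) = 0.8075
det(I−A) = Σ_j (I−A)_1j·C_1j = (0.90)(0.7150) + (-0.05)(0.1700) + (-0.25)(0.3350) = 0.55125
adj(I−A) = Cᵀ =
  [ 0.7150   0.1475   0.2425]
  [ 0.1700   0.7675   0.3275]
  [ 0.3350   0.3775   0.8075]
(I − A)⁻¹ = adj(I−A) / det(I−A) ≈
  [   1.2971     0.2676     0.4399]
  [   0.3084     1.3923     0.5941]
  [   0.6077     0.6848     1.4649]
x = (I − A)⁻¹ d = adj(I−A)·d / det(I−A), with det(I−A) = 0.55125:
  x_1 = (0.7150·160 + 0.1475·370 + 0.2425·80) / 0.55125 = 188.375 / 0.55125 ≈ 341.7
  x_2 = (0.1700·160 + 0.7675·370 + 0.3275·80) / 0.55125 = 337.375 / 0.55125 ≈ 612.0
  x_3 = (0.3350·160 + 0.3775·370 + 0.8075·80) / 0.55125 = 257.875 / 0.55125 ≈ 467.8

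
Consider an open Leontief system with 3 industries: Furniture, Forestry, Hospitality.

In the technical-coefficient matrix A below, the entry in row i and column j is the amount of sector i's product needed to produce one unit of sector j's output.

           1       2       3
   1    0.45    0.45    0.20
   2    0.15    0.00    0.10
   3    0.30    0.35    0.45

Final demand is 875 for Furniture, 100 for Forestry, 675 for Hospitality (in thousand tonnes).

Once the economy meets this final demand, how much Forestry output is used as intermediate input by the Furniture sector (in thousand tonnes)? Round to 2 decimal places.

z_21 = 599.31

I − A =
  [   0.55    -0.45    -0.20]
  [  -0.15     1.00    -0.10]
  [  -0.30    -0.35     0.55]
Cofactors of I−A, C_ij = (−1)^(i+j)·(minor ij) (rows/columns in the sector order above):
  C_11 = (1.00)(0.55) − (-0.10)(-0.35) = 0.5150
  C_12 = −[(-0.15)(0.55) − (-0.10)(-0.30)] = 0.1125
  C_13 = (-0.15)(-0.35) − (1.00)(-0.30) = 0.3525
  C_21 = −[(-0.45)(0.55) − (-0.20)(-0.35)] = 0.3175
  C_22 = (0.55)(0.55) − (-0.20)(-0.30) = 0.2425
  C_23 = −[(0.55)(-0.35) − (-0.45)(-0.30)] = 0.3275
  C_31 = (-0.45)(-0.10) − (-0.20)(1.00) = 0.2450
  C_32 = −[(0.55)(-0.10) − (-0.20)(-0.15)] = 0.0850
  C_33 = (0.55)(1.00) − (-0.45)(-0.15) = 0.4825
det(I−A) = Σ_j (I−A)_1j·C_1j = (0.55)(0.5150) + (-0.45)(0.1125) + (-0.20)(0.3525) = 0.162125
adj(I−A) = Cᵀ =
  [ 0.5150   0.3175   0.2450]
  [ 0.1125   0.2425   0.0850]
  [ 0.3525   0.3275   0.4825]
(I − A)⁻¹ = adj(I−A) / det(I−A) ≈
  [   3.1766     1.9584     1.5112]
  [   0.6939     1.4958     0.5243]
  [   2.1742     2.0200     2.9761]
First solve x = (I − A)⁻¹ d = adj(I−A)·d / det(I−A); in particular x_1 = (0.5150·875 + 0.3175·100 + 0.2450·675) / 0.162125 = 647.75 / 0.162125 ≈ 3995.3739.
Intermediate flow from 2 to 1: z_21 = a_21 · x_1 = 0.15 × 647.75 / 0.162125 = 97.1625 / 0.162125 ≈ 599.31.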